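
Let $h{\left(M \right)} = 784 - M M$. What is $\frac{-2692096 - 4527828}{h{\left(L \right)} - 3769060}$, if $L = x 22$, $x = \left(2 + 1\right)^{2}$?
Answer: $\frac{1804981}{951870} \approx 1.8962$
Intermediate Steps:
$x = 9$ ($x = 3^{2} = 9$)
$L = 198$ ($L = 9 \cdot 22 = 198$)
$h{\left(M \right)} = 784 - M^{2}$
$\frac{-2692096 - 4527828}{h{\left(L \right)} - 3769060} = \frac{-2692096 - 4527828}{\left(784 - 198^{2}\right) - 3769060} = - \frac{7219924}{\left(784 - 39204\right) - 3769060} = - \frac{7219924}{-38420 - 3769060} = - \frac{7219924}{-3807480} = \left(-7219924\right) \left(- \frac{1}{3807480}\right) = \frac{1804981}{951870}$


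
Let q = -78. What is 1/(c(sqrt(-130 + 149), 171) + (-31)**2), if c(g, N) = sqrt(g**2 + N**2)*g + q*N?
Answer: -12377/152634189 - 38*sqrt(385)/152634189 ≈ -8.5974e-5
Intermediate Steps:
c(g, N) = -78*N + g*sqrt(N**2 + g**2) (c(g, N) = sqrt(g**2 + N**2)*g - 78*N = sqrt(N**2 + g**2)*g - 78*N = g*sqrt(N**2 + g**2) - 78*N = -78*N + g*sqrt(N**2 + g**2))
1/(c(sqrt(-130 + 149), 171) + (-31)**2) = 1/((-78*171 + sqrt(-130 + 149)*sqrt(171**2 + (sqrt(-130 + 149))**2)) + (-31)**2) = 1/((-13338 + sqrt(19)*sqrt(29241 + (sqrt(19))**2)) + 961) = 1/((-13338 + sqrt(19)*sqrt(29241 + 19)) + 961) = 1/((-13338 + sqrt(19)*sqrt(29260)) + 961) = 1/((-13338 + sqrt(19)*(2*sqrt(7315))) + 961) = 1/((-13338 + 38*sqrt(385)) + 961) = 1/(-12377 + 38*sqrt(385))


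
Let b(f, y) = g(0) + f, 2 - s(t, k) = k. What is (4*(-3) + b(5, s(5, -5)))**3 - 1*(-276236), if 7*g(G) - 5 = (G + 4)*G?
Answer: 94663764/343 ≈ 2.7599e+5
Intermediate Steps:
g(G) = 5/7 + G*(4 + G)/7 (g(G) = 5/7 + ((G + 4)*G)/7 = 5/7 + ((4 + G)*G)/7 = 5/7 + (G*(4 + G))/7 = 5/7 + G*(4 + G)/7)
s(t, k) = 2 - k
b(f, y) = 5/7 + f (b(f, y) = (5/7 + (1/7)*0**2 + (4/7)*0) + f = (5/7 + (1/7)*0 + 0) + f = (5/7 + 0 + 0) + f = 5/7 + f)
(4*(-3) + b(5, s(5, -5)))**3 - 1*(-276236) = (4*(-3) + (5/7 + 5))**3 - 1*(-276236) = (-12 + 40/7)**3 + 276236 = (-44/7)**3 + 276236 = -85184/343 + 276236 = 94663764/343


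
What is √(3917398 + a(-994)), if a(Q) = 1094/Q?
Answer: √967632290723/497 ≈ 1979.2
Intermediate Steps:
√(3917398 + a(-994)) = √(3917398 + 1094/(-994)) = √(3917398 + 1094*(-1/994)) = √(3917398 - 547/497) = √(1946946259/497) = √967632290723/497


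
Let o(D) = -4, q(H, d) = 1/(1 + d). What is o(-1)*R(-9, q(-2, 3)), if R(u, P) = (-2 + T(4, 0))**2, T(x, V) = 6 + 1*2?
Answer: -144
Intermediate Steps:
T(x, V) = 8 (T(x, V) = 6 + 2 = 8)
R(u, P) = 36 (R(u, P) = (-2 + 8)**2 = 6**2 = 36)
o(-1)*R(-9, q(-2, 3)) = -4*36 = -144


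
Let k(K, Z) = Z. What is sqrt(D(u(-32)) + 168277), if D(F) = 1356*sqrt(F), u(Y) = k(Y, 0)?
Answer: sqrt(168277) ≈ 410.22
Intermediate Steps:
u(Y) = 0
sqrt(D(u(-32)) + 168277) = sqrt(1356*sqrt(0) + 168277) = sqrt(1356*0 + 168277) = sqrt(0 + 168277) = sqrt(168277)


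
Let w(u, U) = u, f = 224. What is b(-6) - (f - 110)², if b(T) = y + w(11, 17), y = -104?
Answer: -13089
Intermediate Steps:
b(T) = -93 (b(T) = -104 + 11 = -93)
b(-6) - (f - 110)² = -93 - (224 - 110)² = -93 - 1*114² = -93 - 1*12996 = -93 - 12996 = -13089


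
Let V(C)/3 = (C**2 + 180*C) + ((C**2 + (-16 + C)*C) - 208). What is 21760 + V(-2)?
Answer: 20188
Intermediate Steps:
V(C) = -624 + 6*C**2 + 540*C + 3*C*(-16 + C) (V(C) = 3*((C**2 + 180*C) + ((C**2 + (-16 + C)*C) - 208)) = 3*((C**2 + 180*C) + ((C**2 + C*(-16 + C)) - 208)) = 3*((C**2 + 180*C) + (-208 + C**2 + C*(-16 + C))) = 3*(-208 + 2*C**2 + 180*C + C*(-16 + C)) = -624 + 6*C**2 + 540*C + 3*C*(-16 + C))
21760 + V(-2) = 21760 + (-624 + 9*(-2)**2 + 492*(-2)) = 21760 + (-624 + 9*4 - 984) = 21760 + (-624 + 36 - 984) = 21760 - 1572 = 20188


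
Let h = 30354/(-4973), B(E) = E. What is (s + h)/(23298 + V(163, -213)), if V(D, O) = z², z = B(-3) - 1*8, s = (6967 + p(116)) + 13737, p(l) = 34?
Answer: 103099720/116462687 ≈ 0.88526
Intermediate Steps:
h = -30354/4973 (h = 30354*(-1/4973) = -30354/4973 ≈ -6.1038)
s = 20738 (s = (6967 + 34) + 13737 = 7001 + 13737 = 20738)
z = -11 (z = -3 - 1*8 = -3 - 8 = -11)
V(D, O) = 121 (V(D, O) = (-11)² = 121)
(s + h)/(23298 + V(163, -213)) = (20738 - 30354/4973)/(23298 + 121) = (103099720/4973)/23419 = (103099720/4973)*(1/23419) = 103099720/116462687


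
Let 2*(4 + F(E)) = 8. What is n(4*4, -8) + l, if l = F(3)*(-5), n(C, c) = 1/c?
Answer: -⅛ ≈ -0.12500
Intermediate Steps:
F(E) = 0 (F(E) = -4 + (½)*8 = -4 + 4 = 0)
l = 0 (l = 0*(-5) = 0)
n(4*4, -8) + l = 1/(-8) + 0 = -⅛ + 0 = -⅛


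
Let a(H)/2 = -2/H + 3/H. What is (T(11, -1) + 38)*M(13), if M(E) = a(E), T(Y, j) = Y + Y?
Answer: 120/13 ≈ 9.2308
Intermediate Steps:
T(Y, j) = 2*Y
a(H) = 2/H (a(H) = 2*(-2/H + 3/H) = 2/H)
M(E) = 2/E
(T(11, -1) + 38)*M(13) = (2*11 + 38)*(2/13) = (22 + 38)*(2*(1/13)) = 60*(2/13) = 120/13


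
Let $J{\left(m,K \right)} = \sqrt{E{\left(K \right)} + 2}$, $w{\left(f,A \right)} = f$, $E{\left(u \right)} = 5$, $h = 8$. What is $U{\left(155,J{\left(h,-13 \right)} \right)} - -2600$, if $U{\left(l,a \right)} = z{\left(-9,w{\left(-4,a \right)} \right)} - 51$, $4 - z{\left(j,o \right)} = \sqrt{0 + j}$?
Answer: $2553 - 3 i \approx 2553.0 - 3.0 i$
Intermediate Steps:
$z{\left(j,o \right)} = 4 - \sqrt{j}$ ($z{\left(j,o \right)} = 4 - \sqrt{0 + j} = 4 - \sqrt{j}$)
$J{\left(m,K \right)} = \sqrt{7}$ ($J{\left(m,K \right)} = \sqrt{5 + 2} = \sqrt{7}$)
$U{\left(l,a \right)} = -47 - 3 i$ ($U{\left(l,a \right)} = \left(4 - \sqrt{-9}\right) - 51 = \left(4 - 3 i\right) - 51 = -47 - 3 i$)
$U{\left(155,J{\left(h,-13 \right)} \right)} - -2600 = \left(-47 - 3 i\right) - -2600 = \left(-47 - 3 i\right) + 2600 = 2553 - 3 i$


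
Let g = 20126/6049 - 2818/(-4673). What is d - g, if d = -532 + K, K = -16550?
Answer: -482967595994/28266977 ≈ -17086.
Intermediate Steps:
g = 111094880/28266977 (g = 20126*(1/6049) - 2818*(-1/4673) = 20126/6049 + 2818/4673 = 111094880/28266977 ≈ 3.9302)
d = -17082 (d = -532 - 16550 = -17082)
d - g = -17082 - 1*111094880/28266977 = -17082 - 111094880/28266977 = -482967595994/28266977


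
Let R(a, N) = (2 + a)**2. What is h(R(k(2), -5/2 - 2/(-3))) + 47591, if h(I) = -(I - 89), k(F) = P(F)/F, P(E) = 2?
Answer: 47671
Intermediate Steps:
k(F) = 2/F
h(I) = 89 - I (h(I) = -(-89 + I) = 89 - I)
h(R(k(2), -5/2 - 2/(-3))) + 47591 = (89 - (2 + 2/2)**2) + 47591 = (89 - (2 + 2*(1/2))**2) + 47591 = (89 - (2 + 1)**2) + 47591 = (89 - 1*3**2) + 47591 = (89 - 1*9) + 47591 = (89 - 9) + 47591 = 80 + 47591 = 47671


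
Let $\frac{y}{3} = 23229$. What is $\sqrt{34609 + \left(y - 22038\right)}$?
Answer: $\sqrt{82258} \approx 286.81$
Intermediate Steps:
$y = 69687$ ($y = 3 \cdot 23229 = 69687$)
$\sqrt{34609 + \left(y - 22038\right)} = \sqrt{34609 + \left(69687 - 22038\right)} = \sqrt{34609 + 47649} = \sqrt{82258}$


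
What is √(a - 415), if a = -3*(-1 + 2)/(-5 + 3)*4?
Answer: I*√409 ≈ 20.224*I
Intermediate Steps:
a = 6 (a = -3/(-2)*4 = -3*(-1)/2*4 = -3*(-½)*4 = (3/2)*4 = 6)
√(a - 415) = √(6 - 415) = √(-409) = I*√409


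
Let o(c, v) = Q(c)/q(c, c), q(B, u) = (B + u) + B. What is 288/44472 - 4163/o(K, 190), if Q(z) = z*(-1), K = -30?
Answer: 23142129/1853 ≈ 12489.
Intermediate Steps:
q(B, u) = u + 2*B
Q(z) = -z
o(c, v) = -⅓ (o(c, v) = (-c)/(c + 2*c) = (-c)/((3*c)) = (-c)*(1/(3*c)) = -⅓)
288/44472 - 4163/o(K, 190) = 288/44472 - 4163/(-⅓) = 288*(1/44472) - 4163*(-3) = 12/1853 + 12489 = 23142129/1853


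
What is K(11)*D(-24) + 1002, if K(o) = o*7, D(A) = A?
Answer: -846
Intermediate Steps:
K(o) = 7*o
K(11)*D(-24) + 1002 = (7*11)*(-24) + 1002 = 77*(-24) + 1002 = -1848 + 1002 = -846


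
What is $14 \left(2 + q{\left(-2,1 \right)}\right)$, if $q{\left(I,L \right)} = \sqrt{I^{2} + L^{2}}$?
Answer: $28 + 14 \sqrt{5} \approx 59.305$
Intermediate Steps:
$14 \left(2 + q{\left(-2,1 \right)}\right) = 14 \left(2 + \sqrt{\left(-2\right)^{2} + 1^{2}}\right) = 14 \left(2 + \sqrt{4 + 1}\right) = 14 \left(2 + \sqrt{5}\right) = 28 + 14 \sqrt{5}$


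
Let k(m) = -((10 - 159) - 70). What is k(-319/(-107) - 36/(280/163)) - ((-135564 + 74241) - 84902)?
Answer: 146444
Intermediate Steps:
k(m) = 219 (k(m) = -(-149 - 70) = -1*(-219) = 219)
k(-319/(-107) - 36/(280/163)) - ((-135564 + 74241) - 84902) = 219 - ((-135564 + 74241) - 84902) = 219 - (-61323 - 84902) = 219 - 1*(-146225) = 219 + 146225 = 146444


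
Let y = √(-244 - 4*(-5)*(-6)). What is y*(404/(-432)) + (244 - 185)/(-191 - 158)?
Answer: -59/349 - 101*I*√91/54 ≈ -0.16905 - 17.842*I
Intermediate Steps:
y = 2*I*√91 (y = √(-244 + 20*(-6)) = √(-244 - 120) = √(-364) = 2*I*√91 ≈ 19.079*I)
y*(404/(-432)) + (244 - 185)/(-191 - 158) = (2*I*√91)*(404/(-432)) + (244 - 185)/(-191 - 158) = (2*I*√91)*(404*(-1/432)) + 59/(-349) = (2*I*√91)*(-101/108) + 59*(-1/349) = -101*I*√91/54 - 59/349 = -59/349 - 101*I*√91/54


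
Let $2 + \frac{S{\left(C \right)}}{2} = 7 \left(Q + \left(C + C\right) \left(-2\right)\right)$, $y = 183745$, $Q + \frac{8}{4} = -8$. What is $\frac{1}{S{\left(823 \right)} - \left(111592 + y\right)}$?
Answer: $- \frac{1}{341569} \approx -2.9277 \cdot 10^{-6}$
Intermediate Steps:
$Q = -10$ ($Q = -2 - 8 = -10$)
$S{\left(C \right)} = -144 - 56 C$ ($S{\left(C \right)} = -4 + 2 \cdot 7 \left(-10 + \left(C + C\right) \left(-2\right)\right) = -4 + 2 \cdot 7 \left(-10 + 2 C \left(-2\right)\right) = -4 + 2 \cdot 7 \left(-10 - 4 C\right) = -4 + 2 \left(-70 - 28 C\right) = -4 - \left(140 + 56 C\right) = -144 - 56 C$)
$\frac{1}{S{\left(823 \right)} - \left(111592 + y\right)} = \frac{1}{\left(-144 - 46088\right) + \left(1508 \left(-74\right) - 183745\right)} = \frac{1}{\left(-144 - 46088\right) - 295337} = \frac{1}{-46232 - 295337} = \frac{1}{-341569} = - \frac{1}{341569}$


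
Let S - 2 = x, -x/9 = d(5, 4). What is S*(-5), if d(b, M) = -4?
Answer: -190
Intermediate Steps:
x = 36 (x = -9*(-4) = 36)
S = 38 (S = 2 + 36 = 38)
S*(-5) = 38*(-5) = -190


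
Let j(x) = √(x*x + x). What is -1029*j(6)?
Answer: -1029*√42 ≈ -6668.7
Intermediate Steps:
j(x) = √(x + x²) (j(x) = √(x² + x) = √(x + x²))
-1029*j(6) = -1029*√6*√(1 + 6) = -1029*√42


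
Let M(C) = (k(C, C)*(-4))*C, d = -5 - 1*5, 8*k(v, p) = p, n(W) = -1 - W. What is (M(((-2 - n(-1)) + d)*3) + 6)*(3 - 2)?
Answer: -642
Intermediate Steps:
k(v, p) = p/8
d = -10 (d = -5 - 5 = -10)
M(C) = -C²/2 (M(C) = ((C/8)*(-4))*C = (-C/2)*C = -C²/2)
(M(((-2 - n(-1)) + d)*3) + 6)*(3 - 2) = (-9*((-2 - (-1 - 1*(-1))) - 10)²/2 + 6)*(3 - 2) = (-9*((-2 - (-1 + 1)) - 10)²/2 + 6)*1 = (-9*((-2 - 1*0) - 10)²/2 + 6)*1 = (-9*((-2 + 0) - 10)²/2 + 6)*1 = (-9*(-2 - 10)²/2 + 6)*1 = (-(-12*3)²/2 + 6)*1 = (-½*(-36)² + 6)*1 = (-½*1296 + 6)*1 = (-648 + 6)*1 = -642*1 = -642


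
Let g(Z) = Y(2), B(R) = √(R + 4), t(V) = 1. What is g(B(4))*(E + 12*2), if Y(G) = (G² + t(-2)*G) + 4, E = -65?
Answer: -410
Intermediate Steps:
Y(G) = 4 + G + G² (Y(G) = (G² + 1*G) + 4 = (G² + G) + 4 = (G + G²) + 4 = 4 + G + G²)
B(R) = √(4 + R)
g(Z) = 10 (g(Z) = 4 + 2 + 2² = 4 + 2 + 4 = 10)
g(B(4))*(E + 12*2) = 10*(-65 + 12*2) = 10*(-65 + 24) = 10*(-41) = -410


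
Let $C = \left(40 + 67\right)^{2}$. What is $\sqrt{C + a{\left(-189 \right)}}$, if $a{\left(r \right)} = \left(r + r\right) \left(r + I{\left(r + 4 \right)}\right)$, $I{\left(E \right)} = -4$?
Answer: $\sqrt{84403} \approx 290.52$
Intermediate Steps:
$C = 11449$ ($C = 107^{2} = 11449$)
$a{\left(r \right)} = 2 r \left(-4 + r\right)$ ($a{\left(r \right)} = \left(r + r\right) \left(r - 4\right) = 2 r \left(-4 + r\right)$)
$\sqrt{C + a{\left(-189 \right)}} = \sqrt{11449 + 2 \left(-189\right) \left(-4 - 189\right)} = \sqrt{11449 + 2 \left(-189\right) \left(-193\right)} = \sqrt{11449 + 72954} = \sqrt{84403}$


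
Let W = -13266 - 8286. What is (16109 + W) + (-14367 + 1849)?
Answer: -17961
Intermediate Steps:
W = -21552
(16109 + W) + (-14367 + 1849) = (16109 - 21552) + (-14367 + 1849) = -5443 - 12518 = -17961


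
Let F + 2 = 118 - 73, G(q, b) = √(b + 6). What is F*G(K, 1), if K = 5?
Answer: 43*√7 ≈ 113.77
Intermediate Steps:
G(q, b) = √(6 + b)
F = 43 (F = -2 + (118 - 73) = -2 + 45 = 43)
F*G(K, 1) = 43*√(6 + 1) = 43*√7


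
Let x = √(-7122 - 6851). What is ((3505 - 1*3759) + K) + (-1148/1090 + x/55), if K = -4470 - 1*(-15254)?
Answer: 5738276/545 + I*√13973/55 ≈ 10529.0 + 2.1492*I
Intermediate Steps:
x = I*√13973 (x = √(-13973) = I*√13973 ≈ 118.21*I)
K = 10784 (K = -4470 + 15254 = 10784)
((3505 - 1*3759) + K) + (-1148/1090 + x/55) = ((3505 - 1*3759) + 10784) + (-1148/1090 + (I*√13973)/55) = ((3505 - 3759) + 10784) + (-1148*1/1090 + (I*√13973)*(1/55)) = (-254 + 10784) + (-574/545 + I*√13973/55) = 10530 + (-574/545 + I*√13973/55) = 5738276/545 + I*√13973/55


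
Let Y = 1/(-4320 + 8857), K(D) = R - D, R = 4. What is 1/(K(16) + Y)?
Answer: -4537/54443 ≈ -0.083335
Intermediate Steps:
K(D) = 4 - D
Y = 1/4537 ≈ 0.00022041
1/(K(16) + Y) = 1/((4 - 1*16) + 1/4537) = 1/((4 - 16) + 1/4537) = 1/(-12 + 1/4537) = 1/(-54443/4537) = -4537/54443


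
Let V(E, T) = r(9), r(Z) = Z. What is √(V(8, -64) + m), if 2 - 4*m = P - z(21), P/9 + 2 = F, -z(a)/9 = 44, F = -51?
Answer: √119/2 ≈ 5.4544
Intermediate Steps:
V(E, T) = 9
z(a) = -396 (z(a) = -9*44 = -396)
P = -477 (P = -18 + 9*(-51) = -18 - 459 = -477)
m = 83/4 (m = ½ - (-477 - 1*(-396))/4 = ½ - (-477 + 396)/4 = ½ - ¼*(-81) = ½ + 81/4 = 83/4 ≈ 20.750)
√(V(8, -64) + m) = √(9 + 83/4) = √(119/4) = √119/2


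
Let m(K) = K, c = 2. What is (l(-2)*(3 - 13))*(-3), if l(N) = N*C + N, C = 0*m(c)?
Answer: -60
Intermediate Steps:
C = 0 (C = 0*2 = 0)
l(N) = N (l(N) = N*0 + N = 0 + N = N)
(l(-2)*(3 - 13))*(-3) = -2*(3 - 13)*(-3) = -2*(-10)*(-3) = 20*(-3) = -60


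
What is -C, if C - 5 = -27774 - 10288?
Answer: 38057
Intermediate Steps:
C = -38057 (C = 5 + (-27774 - 10288) = 5 - 38062 = -38057)
-C = -1*(-38057) = 38057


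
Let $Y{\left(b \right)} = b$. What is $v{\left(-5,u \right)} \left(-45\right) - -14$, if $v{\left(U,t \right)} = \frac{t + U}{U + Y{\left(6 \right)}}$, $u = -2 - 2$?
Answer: $419$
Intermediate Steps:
$u = -4$
$v{\left(U,t \right)} = \frac{U + t}{6 + U}$ ($v{\left(U,t \right)} = \frac{t + U}{U + 6} = \frac{U + t}{6 + U}$)
$v{\left(-5,u \right)} \left(-45\right) - -14 = \frac{-5 - 4}{6 - 5} \left(-45\right) - -14 = 1^{-1} \left(-9\right) \left(-45\right) + 14 = 1 \left(-9\right) \left(-45\right) + 14 = \left(-9\right) \left(-45\right) + 14 = 405 + 14 = 419$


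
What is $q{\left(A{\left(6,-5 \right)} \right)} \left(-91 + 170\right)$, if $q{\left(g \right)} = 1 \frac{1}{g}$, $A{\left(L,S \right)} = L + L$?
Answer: $\frac{79}{12} \approx 6.5833$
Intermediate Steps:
$A{\left(L,S \right)} = 2 L$
$q{\left(g \right)} = \frac{1}{g}$
$q{\left(A{\left(6,-5 \right)} \right)} \left(-91 + 170\right) = \frac{-91 + 170}{2 \cdot 6} = \frac{1}{12} \cdot 79 = \frac{79}{12}$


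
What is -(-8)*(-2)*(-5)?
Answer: 80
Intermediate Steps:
-(-8)*(-2)*(-5) = -8*2*(-5) = -16*(-5) = 80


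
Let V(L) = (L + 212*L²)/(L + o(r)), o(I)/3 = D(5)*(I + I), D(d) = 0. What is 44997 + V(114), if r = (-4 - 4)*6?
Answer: 69166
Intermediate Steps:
r = -48 (r = -8*6 = -48)
o(I) = 0 (o(I) = 3*(0*(I + I)) = 3*(0*(2*I)) = 3*0 = 0)
V(L) = (L + 212*L²)/L (V(L) = (L + 212*L²)/(L + 0) = (L + 212*L²)/L)
44997 + V(114) = 44997 + (1 + 212*114) = 44997 + (1 + 24168) = 44997 + 24169 = 69166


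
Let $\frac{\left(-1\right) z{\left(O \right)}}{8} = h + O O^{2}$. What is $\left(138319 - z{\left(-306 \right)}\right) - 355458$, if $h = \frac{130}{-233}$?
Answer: $- \frac{53459070651}{233} \approx -2.2944 \cdot 10^{8}$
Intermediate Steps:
$h = - \frac{130}{233}$ ($h = 130 \left(- \frac{1}{233}\right) = - \frac{130}{233} \approx -0.55794$)
$z{\left(O \right)} = \frac{1040}{233} - 8 O^{3}$ ($z{\left(O \right)} = - 8 \left(- \frac{130}{233} + O O^{2}\right) = - 8 \left(- \frac{130}{233} + O^{3}\right) = \frac{1040}{233} - 8 O^{3}$)
$\left(138319 - z{\left(-306 \right)}\right) - 355458 = \left(138319 - \left(\frac{1040}{233} - 8 \left(-306\right)^{3}\right)\right) - 355458 = \left(138319 - \left(\frac{1040}{233} - -229220928\right)\right) - 355458 = \left(138319 - \left(\frac{1040}{233} + 229220928\right)\right) - 355458 = \left(138319 - \frac{53408477264}{233}\right) - 355458 = - \frac{53376248937}{233} - 355458 = - \frac{53459070651}{233}$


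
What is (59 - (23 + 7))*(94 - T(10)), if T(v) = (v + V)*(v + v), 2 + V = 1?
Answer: -2494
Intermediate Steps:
V = -1 (V = -2 + 1 = -1)
T(v) = 2*v*(-1 + v) (T(v) = (v - 1)*(v + v) = (-1 + v)*(2*v) = 2*v*(-1 + v))
(59 - (23 + 7))*(94 - T(10)) = (59 - (23 + 7))*(94 - 2*10*(-1 + 10)) = (59 - 1*30)*(94 - 2*10*9) = (59 - 30)*(94 - 1*180) = 29*(94 - 180) = 29*(-86) = -2494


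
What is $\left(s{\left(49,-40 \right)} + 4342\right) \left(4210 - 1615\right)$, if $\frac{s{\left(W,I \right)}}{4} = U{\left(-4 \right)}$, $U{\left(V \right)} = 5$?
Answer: $11319390$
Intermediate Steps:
$s{\left(W,I \right)} = 20$ ($s{\left(W,I \right)} = 4 \cdot 5 = 20$)
$\left(s{\left(49,-40 \right)} + 4342\right) \left(4210 - 1615\right) = \left(20 + 4342\right) \left(4210 - 1615\right) = 4362 \cdot 2595 = 11319390$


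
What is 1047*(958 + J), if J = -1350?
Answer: -410424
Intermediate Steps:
1047*(958 + J) = 1047*(958 - 1350) = 1047*(-392) = -410424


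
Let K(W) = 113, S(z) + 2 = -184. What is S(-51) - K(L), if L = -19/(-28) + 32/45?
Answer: -299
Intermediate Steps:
S(z) = -186 (S(z) = -2 - 184 = -186)
L = 1751/1260 (L = -19*(-1/28) + 32*(1/45) = 19/28 + 32/45 = 1751/1260 ≈ 1.3897)
S(-51) - K(L) = -186 - 1*113 = -186 - 113 = -299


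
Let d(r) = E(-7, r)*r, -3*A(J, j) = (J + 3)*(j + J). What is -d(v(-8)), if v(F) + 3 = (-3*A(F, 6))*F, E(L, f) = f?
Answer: -6889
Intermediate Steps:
A(J, j) = -(3 + J)*(J + j)/3 (A(J, j) = -(J + 3)*(j + J)/3 = -(3 + J)*(J + j)/3)
v(F) = -3 + F*(18 + F**2 + 9*F) (v(F) = -3 + (-3*(-F - 1*6 - F**2/3 - 1/3*F*6))*F = -3 + (-3*(-F - 6 - F**2/3 - 2*F))*F = -3 + (-3*(-6 - 3*F - F**2/3))*F = -3 + (18 + F**2 + 9*F)*F = -3 + F*(18 + F**2 + 9*F))
d(r) = r**2 (d(r) = r*r = r**2)
-d(v(-8)) = -(-3 - 8*(18 + (-8)**2 + 9*(-8)))**2 = -(-3 - 8*(18 + 64 - 72))**2 = -(-3 - 8*10)**2 = -(-3 - 80)**2 = -1*(-83)**2 = -1*6889 = -6889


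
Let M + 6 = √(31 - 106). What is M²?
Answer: (6 - 5*I*√3)² ≈ -39.0 - 103.92*I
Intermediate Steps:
M = -6 + 5*I*√3 (M = -6 + √(31 - 106) = -6 + √(-75) = -6 + 5*I*√3 ≈ -6.0 + 8.6602*I)
M² = (-6 + 5*I*√3)²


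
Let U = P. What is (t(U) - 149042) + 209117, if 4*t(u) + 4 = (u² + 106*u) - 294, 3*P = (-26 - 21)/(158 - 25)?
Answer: 38206572793/636804 ≈ 59997.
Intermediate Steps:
P = -47/399 (P = ((-26 - 21)/(158 - 25))/3 = (-47/133)/3 = (-47*1/133)/3 = (⅓)*(-47/133) = -47/399 ≈ -0.11779)
U = -47/399 ≈ -0.11779
t(u) = -149/2 + u²/4 + 53*u/2 (t(u) = -1 + ((u² + 106*u) - 294)/4 = -1 + (-294 + u² + 106*u)/4 = -1 + (-147/2 + u²/4 + 53*u/2) = -149/2 + u²/4 + 53*u/2)
(t(U) - 149042) + 209117 = ((-149/2 + (-47/399)²/4 + (53/2)*(-47/399)) - 149042) + 209117 = ((-149/2 + (¼)*(2209/159201) - 2491/798) - 149042) + 209117 = ((-149/2 + 2209/636804 - 2491/798) - 149042) + 209117 = (-49427507/636804 - 149042) + 209117 = -94959969275/636804 + 209117 = 38206572793/636804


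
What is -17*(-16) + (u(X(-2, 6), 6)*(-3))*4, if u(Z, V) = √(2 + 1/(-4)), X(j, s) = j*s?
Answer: 272 - 6*√7 ≈ 256.13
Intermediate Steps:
u(Z, V) = √7/2 (u(Z, V) = √(2 - ¼) = √(7/4) = √7/2)
-17*(-16) + (u(X(-2, 6), 6)*(-3))*4 = -17*(-16) + ((√7/2)*(-3))*4 = 272 - 3*√7/2*4 = 272 - 6*√7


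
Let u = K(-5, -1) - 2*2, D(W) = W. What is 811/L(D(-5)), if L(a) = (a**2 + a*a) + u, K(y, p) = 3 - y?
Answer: 811/54 ≈ 15.019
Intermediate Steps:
u = 4 (u = (3 - 1*(-5)) - 2*2 = (3 + 5) - 4 = 8 - 4 = 4)
L(a) = 4 + 2*a**2 (L(a) = (a**2 + a*a) + 4 = (a**2 + a**2) + 4 = 2*a**2 + 4 = 4 + 2*a**2)
811/L(D(-5)) = 811/(4 + 2*(-5)**2) = 811/(4 + 2*25) = 811/(4 + 50) = 811/54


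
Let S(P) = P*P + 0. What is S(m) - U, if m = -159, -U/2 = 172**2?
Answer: 84449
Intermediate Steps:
U = -59168 (U = -2*172**2 = -2*29584 = -59168)
S(P) = P**2 (S(P) = P**2 + 0 = P**2)
S(m) - U = (-159)**2 - 1*(-59168) = 25281 + 59168 = 84449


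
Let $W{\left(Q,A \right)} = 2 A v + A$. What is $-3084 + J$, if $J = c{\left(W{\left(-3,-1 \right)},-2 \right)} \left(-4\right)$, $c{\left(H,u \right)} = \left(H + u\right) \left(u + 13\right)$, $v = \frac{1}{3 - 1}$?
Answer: $-2908$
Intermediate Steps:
$v = \frac{1}{2} \approx 0.5$
$W{\left(Q,A \right)} = 2 A$ ($W{\left(Q,A \right)} = 2 A \frac{1}{2} + A = A + A = 2 A$)
$c{\left(H,u \right)} = \left(13 + u\right) \left(H + u\right)$ ($c{\left(H,u \right)} = \left(H + u\right) \left(13 + u\right) = \left(13 + u\right) \left(H + u\right)$)
$J = 176$ ($J = \left(\left(-2\right)^{2} + 13 \cdot 2 \left(-1\right) + 13 \left(-2\right) + 2 \left(-1\right) \left(-2\right)\right) \left(-4\right) = \left(4 + 13 \left(-2\right) - 26 - -4\right) \left(-4\right) = \left(4 - 26 - 26 + 4\right) \left(-4\right) = \left(-44\right) \left(-4\right) = 176$)
$-3084 + J = -3084 + 176 = -2908$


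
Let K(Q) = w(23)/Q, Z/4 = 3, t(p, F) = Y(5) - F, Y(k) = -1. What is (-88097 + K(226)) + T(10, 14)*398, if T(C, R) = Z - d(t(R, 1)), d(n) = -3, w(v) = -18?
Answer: -9280360/113 ≈ -82127.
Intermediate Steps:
t(p, F) = -1 - F
Z = 12 (Z = 4*3 = 12)
K(Q) = -18/Q
T(C, R) = 15 (T(C, R) = 12 - 1*(-3) = 12 + 3 = 15)
(-88097 + K(226)) + T(10, 14)*398 = (-88097 - 18/226) + 15*398 = (-88097 - 18*1/226) + 5970 = (-88097 - 9/113) + 5970 = -9954970/113 + 5970 = -9280360/113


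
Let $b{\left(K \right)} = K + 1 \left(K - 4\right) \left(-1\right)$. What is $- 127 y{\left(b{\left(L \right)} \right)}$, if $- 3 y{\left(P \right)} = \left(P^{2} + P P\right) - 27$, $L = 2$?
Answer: $\frac{635}{3} \approx 211.67$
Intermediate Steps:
$b{\left(K \right)} = 4$ ($b{\left(K \right)} = K + 1 \left(-4 + K\right) \left(-1\right) = K + \left(-4 + K\right) \left(-1\right) = K - \left(-4 + K\right) = 4$)
$y{\left(P \right)} = 9 - \frac{2 P^{2}}{3}$ ($y{\left(P \right)} = - \frac{\left(P^{2} + P P\right) - 27}{3} = - \frac{\left(P^{2} + P^{2}\right) - 27}{3} = - \frac{2 P^{2} - 27}{3} = - \frac{-27 + 2 P^{2}}{3} = 9 - \frac{2 P^{2}}{3}$)
$- 127 y{\left(b{\left(L \right)} \right)} = - 127 \left(9 - \frac{2 \cdot 4^{2}}{3}\right) = - 127 \left(9 - \frac{32}{3}\right) = \left(-127\right) \left(- \frac{5}{3}\right) = \frac{635}{3}$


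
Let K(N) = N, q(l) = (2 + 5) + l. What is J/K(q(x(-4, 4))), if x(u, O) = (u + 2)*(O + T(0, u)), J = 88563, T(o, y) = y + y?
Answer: 29521/5 ≈ 5904.2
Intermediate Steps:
T(o, y) = 2*y
x(u, O) = (2 + u)*(O + 2*u) (x(u, O) = (u + 2)*(O + 2*u) = (2 + u)*(O + 2*u))
q(l) = 7 + l
J/K(q(x(-4, 4))) = 88563/(7 + (2*4 + 2*(-4)**2 + 4*(-4) + 4*(-4))) = 88563/(7 + (8 + 2*16 - 16 - 16)) = 88563/(7 + (8 + 32 - 16 - 16)) = 88563/(7 + 8) = 88563/15 = 88563*(1/15) = 29521/5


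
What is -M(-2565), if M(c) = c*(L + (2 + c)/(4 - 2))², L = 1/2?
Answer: 4209064965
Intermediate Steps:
L = ½ ≈ 0.50000
M(c) = c*(3/2 + c/2)² (M(c) = c*(½ + (2 + c)/(4 - 2))² = c*(½ + (2 + c)/2)² = c*(½ + (2 + c)*(½))² = c*(½ + (1 + c/2))² = c*(3/2 + c/2)²)
-M(-2565) = -(-2565)*(3 - 2565)²/4 = -(-2565)*(-2562)²/4 = -(-2565)*6563844/4 = -1*(-4209064965) = 4209064965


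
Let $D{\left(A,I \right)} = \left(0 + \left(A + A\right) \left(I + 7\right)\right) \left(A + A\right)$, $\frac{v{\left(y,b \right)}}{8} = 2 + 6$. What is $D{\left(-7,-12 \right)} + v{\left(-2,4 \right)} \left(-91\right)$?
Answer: $-6804$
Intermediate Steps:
$v{\left(y,b \right)} = 64$ ($v{\left(y,b \right)} = 8 \left(2 + 6\right) = 8 \cdot 8 = 64$)
$D{\left(A,I \right)} = 4 A^{2} \left(7 + I\right)$ ($D{\left(A,I \right)} = \left(0 + 2 A \left(7 + I\right)\right) 2 A = 2 A \left(7 + I\right) 2 A = 4 A^{2} \left(7 + I\right)$)
$D{\left(-7,-12 \right)} + v{\left(-2,4 \right)} \left(-91\right) = 4 \left(-7\right)^{2} \left(7 - 12\right) + 64 \left(-91\right) = 4 \cdot 49 \left(-5\right) - 5824 = -980 - 5824 = -6804$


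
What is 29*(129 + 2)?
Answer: 3799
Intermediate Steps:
29*(129 + 2) = 29*131 = 3799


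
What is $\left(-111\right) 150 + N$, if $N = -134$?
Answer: $-16784$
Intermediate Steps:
$\left(-111\right) 150 + N = \left(-111\right) 150 - 134 = -16650 - 134 = -16784$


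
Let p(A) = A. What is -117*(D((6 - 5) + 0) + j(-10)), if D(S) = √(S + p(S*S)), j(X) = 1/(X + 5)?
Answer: 117/5 - 117*√2 ≈ -142.06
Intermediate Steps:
j(X) = 1/(5 + X)
D(S) = √(S + S²) (D(S) = √(S + S*S) = √(S + S²))
-117*(D((6 - 5) + 0) + j(-10)) = -117*(√(((6 - 5) + 0)*(1 + ((6 - 5) + 0))) + 1/(5 - 10)) = -117*(√((1 + 0)*(1 + (1 + 0))) + 1/(-5)) = -117*(√(1*(1 + 1)) - ⅕) = -117*(√(1*2) - ⅕) = -117*(√2 - ⅕) = -117*(-⅕ + √2) = 117/5 - 117*√2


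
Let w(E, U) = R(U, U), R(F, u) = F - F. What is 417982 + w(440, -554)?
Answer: 417982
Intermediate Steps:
R(F, u) = 0
w(E, U) = 0
417982 + w(440, -554) = 417982 + 0 = 417982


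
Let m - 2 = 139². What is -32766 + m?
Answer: -13443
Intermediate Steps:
m = 19323 (m = 2 + 139² = 2 + 19321 = 19323)
-32766 + m = -32766 + 19323 = -13443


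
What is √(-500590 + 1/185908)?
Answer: I*√4325320921161963/92954 ≈ 707.52*I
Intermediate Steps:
√(-500590 + 1/185908) = √(-93063685719/185908) = I*√4325320921161963/92954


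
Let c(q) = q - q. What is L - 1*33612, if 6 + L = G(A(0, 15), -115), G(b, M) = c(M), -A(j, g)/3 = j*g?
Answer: -33618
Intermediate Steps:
c(q) = 0
A(j, g) = -3*g*j (A(j, g) = -3*j*g = -3*g*j)
G(b, M) = 0
L = -6 (L = -6 + 0 = -6)
L - 1*33612 = -6 - 1*33612 = -6 - 33612 = -33618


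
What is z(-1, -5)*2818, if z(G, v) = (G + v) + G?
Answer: -19726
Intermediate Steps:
z(G, v) = v + 2*G
z(-1, -5)*2818 = (-5 + 2*(-1))*2818 = (-5 - 2)*2818 = -7*2818 = -19726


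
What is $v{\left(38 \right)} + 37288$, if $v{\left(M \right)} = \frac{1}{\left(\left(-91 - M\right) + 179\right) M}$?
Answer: $\frac{70847201}{1900} \approx 37288.0$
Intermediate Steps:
$v{\left(M \right)} = \frac{1}{M \left(88 - M\right)}$ ($v{\left(M \right)} = \frac{1}{\left(88 - M\right) M} = \frac{1}{M \left(88 - M\right)}$)
$v{\left(38 \right)} + 37288 = - \frac{1}{38 \left(-88 + 38\right)} + 37288 = \left(-1\right) \frac{1}{38} \frac{1}{-50} + 37288 = \left(-1\right) \frac{1}{38} \left(- \frac{1}{50}\right) + 37288 = \frac{1}{1900} + 37288 = \frac{70847201}{1900}$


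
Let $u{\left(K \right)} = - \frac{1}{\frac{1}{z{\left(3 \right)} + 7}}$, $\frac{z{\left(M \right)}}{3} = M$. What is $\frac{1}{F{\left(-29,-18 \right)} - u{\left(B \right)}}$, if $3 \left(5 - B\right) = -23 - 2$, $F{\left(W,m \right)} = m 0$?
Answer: $\frac{1}{16} \approx 0.0625$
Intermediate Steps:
$F{\left(W,m \right)} = 0$
$z{\left(M \right)} = 3 M$
$B = \frac{40}{3}$ ($B = 5 - \frac{-23 - 2}{3} = 5 - - \frac{25}{3} = 5 + \frac{25}{3} = \frac{40}{3} \approx 13.333$)
$u{\left(K \right)} = -16$ ($u{\left(K \right)} = - \frac{1}{\frac{1}{3 \cdot 3 + 7}} = - \frac{1}{\frac{1}{9 + 7}} = - \frac{1}{\frac{1}{16}} = \left(-1\right) 16 = -16$)
$\frac{1}{F{\left(-29,-18 \right)} - u{\left(B \right)}} = \frac{1}{0 - -16} = \frac{1}{0 + 16} = \frac{1}{16}$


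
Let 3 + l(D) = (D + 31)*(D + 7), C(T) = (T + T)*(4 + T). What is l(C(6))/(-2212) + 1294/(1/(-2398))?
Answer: -3431940859/1106 ≈ -3.1030e+6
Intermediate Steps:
C(T) = 2*T*(4 + T) (C(T) = (2*T)*(4 + T) = 2*T*(4 + T))
l(D) = -3 + (7 + D)*(31 + D) (l(D) = -3 + (D + 31)*(D + 7) = -3 + (31 + D)*(7 + D) = -3 + (7 + D)*(31 + D))
l(C(6))/(-2212) + 1294/(1/(-2398)) = (214 + (2*6*(4 + 6))² + 38*(2*6*(4 + 6)))/(-2212) + 1294/(1/(-2398)) = (214 + (2*6*10)² + 38*(2*6*10))*(-1/2212) + 1294/(-1/2398) = (214 + 120² + 38*120)*(-1/2212) + 1294*(-2398) = (214 + 14400 + 4560)*(-1/2212) - 3103012 = 19174*(-1/2212) - 3103012 = -9587/1106 - 3103012 = -3431940859/1106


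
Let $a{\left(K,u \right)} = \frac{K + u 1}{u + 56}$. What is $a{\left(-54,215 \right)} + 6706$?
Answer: $\frac{1817487}{271} \approx 6706.6$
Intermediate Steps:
$a{\left(K,u \right)} = \frac{K + u}{56 + u}$
$a{\left(-54,215 \right)} + 6706 = \frac{-54 + 215}{56 + 215} + 6706 = \frac{1}{271} \cdot 161 + 6706 = \frac{161}{271} + 6706 = \frac{1817487}{271}$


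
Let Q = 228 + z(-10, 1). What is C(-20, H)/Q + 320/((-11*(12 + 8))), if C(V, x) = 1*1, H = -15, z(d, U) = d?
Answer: -3477/2398 ≈ -1.4500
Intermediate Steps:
C(V, x) = 1
Q = 218 (Q = 228 - 10 = 218)
C(-20, H)/Q + 320/((-11*(12 + 8))) = 1/218 + 320/((-11*(12 + 8))) = 1*(1/218) + 320/((-11*20)) = 1/218 + 320/(-220) = 1/218 + 320*(-1/220) = 1/218 - 16/11 = -3477/2398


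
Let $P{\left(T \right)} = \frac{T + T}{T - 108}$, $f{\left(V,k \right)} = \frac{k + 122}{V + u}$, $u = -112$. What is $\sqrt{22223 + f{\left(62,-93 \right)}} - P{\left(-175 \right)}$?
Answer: $- \frac{350}{283} + \frac{\sqrt{2222242}}{10} \approx 147.84$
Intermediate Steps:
$f{\left(V,k \right)} = \frac{122 + k}{-112 + V}$ ($f{\left(V,k \right)} = \frac{k + 122}{V - 112} = \frac{122 + k}{-112 + V}$)
$P{\left(T \right)} = \frac{2 T}{-108 + T}$
$\sqrt{22223 + f{\left(62,-93 \right)}} - P{\left(-175 \right)} = \sqrt{22223 + \frac{122 - 93}{-112 + 62}} - 2 \left(-175\right) \frac{1}{-108 - 175} = \sqrt{22223 + \frac{1}{-50} \cdot 29} - 2 \left(-175\right) \frac{1}{-283} = \sqrt{22223 - \frac{29}{50}} - 2 \left(-175\right) \left(- \frac{1}{283}\right) = \sqrt{22223 - \frac{29}{50}} - \frac{350}{283} = \sqrt{\frac{1111121}{50}} - \frac{350}{283} = \frac{\sqrt{2222242}}{10} - \frac{350}{283} = - \frac{350}{283} + \frac{\sqrt{2222242}}{10}$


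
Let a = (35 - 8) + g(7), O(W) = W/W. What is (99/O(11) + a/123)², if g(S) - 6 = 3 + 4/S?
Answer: 7309395025/741321 ≈ 9860.0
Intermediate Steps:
O(W) = 1
g(S) = 9 + 4/S (g(S) = 6 + (3 + 4/S) = 9 + 4/S)
a = 256/7 (a = (35 - 8) + (9 + 4/7) = 27 + (9 + 4*(⅐)) = 27 + (9 + 4/7) = 27 + 67/7 = 256/7 ≈ 36.571)
(99/O(11) + a/123)² = (99/1 + (256/7)/123)² = (99*1 + (256/7)*(1/123))² = (99 + 256/861)² = (85495/861)² = 7309395025/741321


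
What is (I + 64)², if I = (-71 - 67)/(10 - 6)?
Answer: 3481/4 ≈ 870.25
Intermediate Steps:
I = -69/2 (I = -138/4 = -138*¼ = -69/2 ≈ -34.500)
(I + 64)² = (-69/2 + 64)² = (59/2)² = 3481/4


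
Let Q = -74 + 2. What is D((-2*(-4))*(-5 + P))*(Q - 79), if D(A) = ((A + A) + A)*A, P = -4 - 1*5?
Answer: -5682432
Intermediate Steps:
P = -9 (P = -4 - 5 = -9)
Q = -72
D(A) = 3*A² (D(A) = (2*A + A)*A = (3*A)*A = 3*A²)
D((-2*(-4))*(-5 + P))*(Q - 79) = (3*((-2*(-4))*(-5 - 9))²)*(-72 - 79) = (3*(8*(-14))²)*(-151) = (3*(-112)²)*(-151) = (3*12544)*(-151) = 37632*(-151) = -5682432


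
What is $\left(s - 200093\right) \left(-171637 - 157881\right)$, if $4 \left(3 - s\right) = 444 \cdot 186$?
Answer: $72736485248$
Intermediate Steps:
$s = -20643$ ($s = 3 - \frac{444 \cdot 186}{4} = 3 - 20646 = -20643$)
$\left(s - 200093\right) \left(-171637 - 157881\right) = \left(-20643 - 200093\right) \left(-171637 - 157881\right) = \left(-220736\right) \left(-329518\right) = 72736485248$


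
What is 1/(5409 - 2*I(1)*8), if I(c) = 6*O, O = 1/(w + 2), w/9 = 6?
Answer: 7/37851 ≈ 0.00018494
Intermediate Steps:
w = 54 (w = 9*6 = 54)
O = 1/56 (O = 1/(54 + 2) = 1/56 ≈ 0.017857)
I(c) = 3/28 (I(c) = 6*(1/56) = 3/28)
1/(5409 - 2*I(1)*8) = 1/(5409 - 2*3/28*8) = 1/(5409 - 3/14*8) = 1/(5409 - 12/7) = 1/(37851/7) = 7/37851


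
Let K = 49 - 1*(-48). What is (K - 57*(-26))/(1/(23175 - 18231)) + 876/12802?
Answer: 49969893414/6401 ≈ 7.8066e+6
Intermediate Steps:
K = 97 (K = 49 + 48 = 97)
(K - 57*(-26))/(1/(23175 - 18231)) + 876/12802 = (97 - 57*(-26))/(1/(23175 - 18231)) + 876/12802 = (97 + 1482)/(1/4944) + 876*(1/12802) = 1579/(1/4944) + 438/6401 = 1579*4944 + 438/6401 = 7806576 + 438/6401 = 49969893414/6401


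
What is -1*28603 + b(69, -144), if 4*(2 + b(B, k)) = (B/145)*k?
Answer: -4150209/145 ≈ -28622.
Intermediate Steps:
b(B, k) = -2 + B*k/580 (b(B, k) = -2 + ((B/145)*k)/4 = -2 + (B*k/145)/4 = -2 + B*k/580)
-1*28603 + b(69, -144) = -1*28603 + (-2 + (1/580)*69*(-144)) = -28603 + (-2 - 2484/145) = -28603 - 2774/145 = -4150209/145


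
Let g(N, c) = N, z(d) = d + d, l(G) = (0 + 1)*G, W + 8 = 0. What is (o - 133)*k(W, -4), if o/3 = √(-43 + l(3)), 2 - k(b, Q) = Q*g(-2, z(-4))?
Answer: 798 - 36*I*√10 ≈ 798.0 - 113.84*I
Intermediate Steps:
W = -8 (W = -8 + 0 = -8)
l(G) = G (l(G) = 1*G = G)
z(d) = 2*d
k(b, Q) = 2 + 2*Q (k(b, Q) = 2 - Q*(-2) = 2 - (-2)*Q = 2 + 2*Q)
o = 6*I*√10 (o = 3*√(-43 + 3) = 3*√(-40) = 3*(2*I*√10) = 6*I*√10 ≈ 18.974*I)
(o - 133)*k(W, -4) = (6*I*√10 - 133)*(2 + 2*(-4)) = (-133 + 6*I*√10)*(2 - 8) = (-133 + 6*I*√10)*(-6) = 798 - 36*I*√10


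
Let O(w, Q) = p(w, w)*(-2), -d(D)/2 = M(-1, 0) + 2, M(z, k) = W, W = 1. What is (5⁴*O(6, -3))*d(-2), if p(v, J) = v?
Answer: 45000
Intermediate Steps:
M(z, k) = 1
d(D) = -6 (d(D) = -2*(1 + 2) = -2*3 = -6)
O(w, Q) = -2*w (O(w, Q) = w*(-2) = -2*w)
(5⁴*O(6, -3))*d(-2) = (5⁴*(-2*6))*(-6) = (625*(-12))*(-6) = -7500*(-6) = 45000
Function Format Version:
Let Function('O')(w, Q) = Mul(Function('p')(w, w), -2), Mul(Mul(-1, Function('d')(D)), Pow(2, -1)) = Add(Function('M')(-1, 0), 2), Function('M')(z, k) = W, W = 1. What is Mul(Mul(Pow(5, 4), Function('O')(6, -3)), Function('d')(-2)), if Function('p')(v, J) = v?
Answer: 45000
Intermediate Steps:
Function('M')(z, k) = 1
Function('d')(D) = -6 (Function('d')(D) = Mul(-2, Add(1, 2)) = Mul(-2, 3) = -6)
Function('O')(w, Q) = Mul(-2, w) (Function('O')(w, Q) = Mul(w, -2) = Mul(-2, w))
Mul(Mul(Pow(5, 4), Function('O')(6, -3)), Function('d')(-2)) = Mul(Mul(Pow(5, 4), Mul(-2, 6)), -6) = Mul(Mul(625, -12), -6) = Mul(-7500, -6) = 45000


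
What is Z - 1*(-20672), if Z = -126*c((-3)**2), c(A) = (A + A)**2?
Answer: -20152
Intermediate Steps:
c(A) = 4*A**2 (c(A) = (2*A)**2 = 4*A**2)
Z = -40824 (Z = -504*((-3)**2)**2 = -504*9**2 = -504*81 = -126*324 = -40824)
Z - 1*(-20672) = -40824 - 1*(-20672) = -40824 + 20672 = -20152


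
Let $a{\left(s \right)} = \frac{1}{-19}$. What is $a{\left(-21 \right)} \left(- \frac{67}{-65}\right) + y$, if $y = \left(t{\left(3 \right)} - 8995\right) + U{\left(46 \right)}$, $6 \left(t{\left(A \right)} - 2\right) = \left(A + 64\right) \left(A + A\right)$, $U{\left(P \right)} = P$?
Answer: $- \frac{10966867}{1235} \approx -8880.0$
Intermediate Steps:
$t{\left(A \right)} = 2 + \frac{A \left(64 + A\right)}{3}$ ($t{\left(A \right)} = 2 + \frac{\left(A + 64\right) \left(A + A\right)}{6} = 2 + \frac{\left(64 + A\right) 2 A}{6} = 2 + \frac{2 A \left(64 + A\right)}{6} = 2 + \frac{A \left(64 + A\right)}{3}$)
$a{\left(s \right)} = - \frac{1}{19}$
$y = -8880$ ($y = \left(\left(2 + \frac{3^{2}}{3} + \frac{64}{3} \cdot 3\right) - 8995\right) + 46 = \left(\left(2 + \frac{1}{3} \cdot 9 + 64\right) - 8995\right) + 46 = \left(\left(2 + 3 + 64\right) - 8995\right) + 46 = \left(69 - 8995\right) + 46 = -8926 + 46 = -8880$)
$a{\left(-21 \right)} \left(- \frac{67}{-65}\right) + y = - \frac{\left(-67\right) \frac{1}{-65}}{19} - 8880 = - \frac{\left(-67\right) \left(- \frac{1}{65}\right)}{19} - 8880 = \left(- \frac{1}{19}\right) \frac{67}{65} - 8880 = - \frac{67}{1235} - 8880 = - \frac{10966867}{1235}$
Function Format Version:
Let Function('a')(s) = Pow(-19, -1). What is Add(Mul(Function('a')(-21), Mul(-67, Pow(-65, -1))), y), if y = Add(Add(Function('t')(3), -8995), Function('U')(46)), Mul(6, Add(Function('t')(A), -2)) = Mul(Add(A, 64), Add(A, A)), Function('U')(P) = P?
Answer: Rational(-10966867, 1235) ≈ -8880.0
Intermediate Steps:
Function('t')(A) = Add(2, Mul(Rational(1, 3), A, Add(64, A))) (Function('t')(A) = Add(2, Mul(Rational(1, 6), Mul(Add(A, 64), Add(A, A)))) = Add(2, Mul(Rational(1, 6), Mul(Add(64, A), Mul(2, A)))) = Add(2, Mul(Rational(1, 6), Mul(2, A, Add(64, A)))) = Add(2, Mul(Rational(1, 3), A, Add(64, A))))
Function('a')(s) = Rational(-1, 19)
y = -8880 (y = Add(Add(Add(2, Mul(Rational(1, 3), Pow(3, 2)), Mul(Rational(64, 3), 3)), -8995), 46) = Add(Add(Add(2, Mul(Rational(1, 3), 9), 64), -8995), 46) = Add(Add(Add(2, 3, 64), -8995), 46) = Add(Add(69, -8995), 46) = Add(-8926, 46) = -8880)
Add(Mul(Function('a')(-21), Mul(-67, Pow(-65, -1))), y) = Add(Mul(Rational(-1, 19), Mul(-67, Pow(-65, -1))), -8880) = Add(Mul(Rational(-1, 19), Mul(-67, Rational(-1, 65))), -8880) = Add(Mul(Rational(-1, 19), Rational(67, 65)), -8880) = Add(Rational(-67, 1235), -8880) = Rational(-10966867, 1235)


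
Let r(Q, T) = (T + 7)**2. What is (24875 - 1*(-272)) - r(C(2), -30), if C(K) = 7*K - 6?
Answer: 24618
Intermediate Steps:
C(K) = -6 + 7*K
r(Q, T) = (7 + T)**2
(24875 - 1*(-272)) - r(C(2), -30) = (24875 - 1*(-272)) - (7 - 30)**2 = (24875 + 272) - 1*(-23)**2 = 25147 - 1*529 = 25147 - 529 = 24618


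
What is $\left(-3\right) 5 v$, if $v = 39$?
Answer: $-585$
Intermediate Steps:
$\left(-3\right) 5 v = \left(-3\right) 5 \cdot 39 = \left(-15\right) 39 = -585$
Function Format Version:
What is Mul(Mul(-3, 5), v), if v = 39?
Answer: -585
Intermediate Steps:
Mul(Mul(-3, 5), v) = Mul(Mul(-3, 5), 39) = Mul(-15, 39) = -585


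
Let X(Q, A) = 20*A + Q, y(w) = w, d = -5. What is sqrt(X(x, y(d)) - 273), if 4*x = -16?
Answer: I*sqrt(377) ≈ 19.417*I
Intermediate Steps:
x = -4 (x = (1/4)*(-16) = -4)
X(Q, A) = Q + 20*A
sqrt(X(x, y(d)) - 273) = sqrt((-4 + 20*(-5)) - 273) = sqrt((-4 - 100) - 273) = sqrt(-104 - 273) = sqrt(-377) = I*sqrt(377)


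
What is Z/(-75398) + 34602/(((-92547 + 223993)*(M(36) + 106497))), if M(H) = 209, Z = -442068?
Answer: 1550120590335291/264384536074162 ≈ 5.8631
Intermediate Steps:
Z/(-75398) + 34602/(((-92547 + 223993)*(M(36) + 106497))) = -442068/(-75398) + 34602/(((-92547 + 223993)*(209 + 106497))) = -442068*(-1/75398) + 34602/((131446*106706)) = 221034/37699 + 34602/14026076876 = 221034/37699 + 34602*(1/14026076876) = 221034/37699 + 17301/7013038438 = 1550120590335291/264384536074162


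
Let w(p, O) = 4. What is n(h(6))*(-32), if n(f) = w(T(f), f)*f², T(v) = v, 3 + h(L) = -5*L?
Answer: -139392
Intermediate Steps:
h(L) = -3 - 5*L
n(f) = 4*f²
n(h(6))*(-32) = (4*(-3 - 5*6)²)*(-32) = (4*(-3 - 30)²)*(-32) = (4*(-33)²)*(-32) = (4*1089)*(-32) = 4356*(-32) = -139392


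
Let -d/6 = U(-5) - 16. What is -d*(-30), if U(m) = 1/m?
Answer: 2916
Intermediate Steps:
d = 486/5 (d = -6*(1/(-5) - 16) = -6*(-⅕ - 16) = -6*(-81/5) = 486/5 ≈ 97.200)
-d*(-30) = -1*486/5*(-30) = -486/5*(-30) = 2916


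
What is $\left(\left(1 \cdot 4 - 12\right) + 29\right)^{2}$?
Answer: $441$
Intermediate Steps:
$\left(\left(1 \cdot 4 - 12\right) + 29\right)^{2} = \left(\left(4 - 12\right) + 29\right)^{2} = \left(-8 + 29\right)^{2} = 21^{2} = 441$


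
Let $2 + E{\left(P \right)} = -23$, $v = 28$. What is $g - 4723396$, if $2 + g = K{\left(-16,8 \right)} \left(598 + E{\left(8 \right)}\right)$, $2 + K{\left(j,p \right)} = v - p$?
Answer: $-4713084$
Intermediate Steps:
$E{\left(P \right)} = -25$ ($E{\left(P \right)} = -2 - 23 = -25$)
$K{\left(j,p \right)} = 26 - p$ ($K{\left(j,p \right)} = -2 - \left(-28 + p\right) = 26 - p$)
$g = 10312$ ($g = -2 + \left(26 - 8\right) \left(598 - 25\right) = -2 + \left(26 - 8\right) 573 = -2 + 18 \cdot 573 = -2 + 10314 = 10312$)
$g - 4723396 = 10312 - 4723396 = -4713084$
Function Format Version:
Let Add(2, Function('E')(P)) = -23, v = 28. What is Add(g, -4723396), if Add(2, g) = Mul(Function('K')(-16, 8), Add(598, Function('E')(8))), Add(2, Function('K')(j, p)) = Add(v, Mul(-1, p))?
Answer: -4713084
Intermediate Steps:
Function('E')(P) = -25 (Function('E')(P) = Add(-2, -23) = -25)
Function('K')(j, p) = Add(26, Mul(-1, p)) (Function('K')(j, p) = Add(-2, Add(28, Mul(-1, p))) = Add(26, Mul(-1, p)))
g = 10312 (g = Add(-2, Mul(Add(26, Mul(-1, 8)), Add(598, -25))) = Add(-2, Mul(Add(26, -8), 573)) = Add(-2, Mul(18, 573)) = Add(-2, 10314) = 10312)
Add(g, -4723396) = Add(10312, -4723396) = -4713084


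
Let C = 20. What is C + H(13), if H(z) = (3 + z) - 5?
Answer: 31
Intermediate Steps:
H(z) = -2 + z
C + H(13) = 20 + (-2 + 13) = 20 + 11 = 31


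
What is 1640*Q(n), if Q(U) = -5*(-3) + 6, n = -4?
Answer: 34440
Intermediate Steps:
Q(U) = 21 (Q(U) = 15 + 6 = 21)
1640*Q(n) = 1640*21 = 34440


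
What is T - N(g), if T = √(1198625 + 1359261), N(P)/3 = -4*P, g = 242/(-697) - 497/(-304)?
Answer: 818523/52972 + √2557886 ≈ 1614.8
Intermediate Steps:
g = 272841/211888 (g = 242*(-1/697) - 497*(-1/304) = -242/697 + 497/304 = 272841/211888 ≈ 1.2877)
N(P) = -12*P (N(P) = 3*(-4*P) = -12*P)
T = √2557886 ≈ 1599.3
T - N(g) = √2557886 - (-12)*272841/211888 = √2557886 - 1*(-818523/52972) = √2557886 + 818523/52972 = 818523/52972 + √2557886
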